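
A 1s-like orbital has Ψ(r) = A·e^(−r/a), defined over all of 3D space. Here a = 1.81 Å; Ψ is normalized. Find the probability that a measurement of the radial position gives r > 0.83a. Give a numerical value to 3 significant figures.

P ≈ 0.768

With dV = 4πr²dr, the probability is ∫|Ψ|² dV over r > 0.83a.
Normalization gives A² = 1/(π·a^3).
In terms of u = r/a (A², 4π and the length scale all cancel between numerator and denominator), P = [∫_{0.83}^{∞} u^2·e^(-2·u) du] / [∫_{0}^{∞} u^2·e^(-2·u) du].
With ∫ u^2·e^(-2·u) du = -(2·u^2 + 2·u + 1)·e^(-2·u)/4 + C, the region integral is ≈ 0.19194 and the full one is 1/4.
The region integral divided by the full integral gives P = 0.7677.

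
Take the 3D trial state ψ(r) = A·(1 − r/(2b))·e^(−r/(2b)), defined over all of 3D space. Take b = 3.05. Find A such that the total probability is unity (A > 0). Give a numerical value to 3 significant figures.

A ≈ 0.0374

The normalization condition is ∫|ψ|² 4πr² dr = 1 from 0 to ∞.
With ψ = A·(1 − r/(2b))·e^(−r/(2b)), the integral evaluates to A²·[8·π·b^3].
Hence A² = 1/[8·π·b^3].
With b = 3.05: A² = 0.001402 and A = 0.03745.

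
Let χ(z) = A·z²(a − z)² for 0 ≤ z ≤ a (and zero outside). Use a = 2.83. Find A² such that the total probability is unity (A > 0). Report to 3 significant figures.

The normalization condition is ∫|χ|² dz = 1 from 0 to a.
With χ = A·z²(a − z)², the integral evaluates to A²·[a^9/630].
So A² = (a^9/630)^(−1).
Plugging in a = 2.83 yields A = 0.2326.

A^2 ≈ 0.0541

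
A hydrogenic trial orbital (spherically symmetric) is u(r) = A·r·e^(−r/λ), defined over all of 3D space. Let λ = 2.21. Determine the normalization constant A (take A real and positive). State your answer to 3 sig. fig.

A ≈ 0.0449

The normalization condition is ∫|u|² 4πr² dr = 1 from 0 to ∞.
The angular integral contributes 4π, leaving ∫₀^∞ r²|u|² dr.
∫|u|² 4πr² dr = A²·(3·π·λ^5).
Hence A² = 1/[3·π·λ^5].
Plugging in λ = 2.21 yields A = 0.04486.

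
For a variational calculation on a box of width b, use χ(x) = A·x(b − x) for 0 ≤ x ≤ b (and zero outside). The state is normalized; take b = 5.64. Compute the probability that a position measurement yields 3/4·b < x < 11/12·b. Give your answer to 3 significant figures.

The probability is P = ∫ |χ|² dx over [3/4·b, 11/12·b].
Since A² = 1/(b^5/30), this is the region integral divided by the full normalization integral.
In terms of u = x/b (A² and the length scale cancel between numerator and denominator), P = [∫_{3/4}^{11/12} u^2·(1 - u)^2 du] / [∫_{0}^{1} u^2·(1 - u)^2 du].
Using ∫ u^2·(1 - u)^2 du = u^3·(6·u^2 - 15·u + 10)/30, the numerator is ≈ 0.0032809 and the denominator is 1/30.
Taking the ratio, P = 0.09843.

P ≈ 0.0984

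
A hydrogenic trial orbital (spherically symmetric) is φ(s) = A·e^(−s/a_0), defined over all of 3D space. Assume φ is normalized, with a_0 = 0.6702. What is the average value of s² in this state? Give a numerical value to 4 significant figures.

The expectation value is the |φ|²-weighted average of s^2: ∫ s^2|φ|² 4πs² ds.
Since the A² factors cancel between numerator and denominator, ⟨s²⟩ = 3·a_0^2.
With a_0 = 0.6702, ⟨s^2⟩ = 1.3475.

⟨s^2⟩ ≈ 1.348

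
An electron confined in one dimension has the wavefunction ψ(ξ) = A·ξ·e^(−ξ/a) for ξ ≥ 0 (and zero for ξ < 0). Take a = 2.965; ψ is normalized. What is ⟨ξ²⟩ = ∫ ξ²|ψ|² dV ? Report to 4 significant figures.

⟨ξ²⟩ = ∫ ξ^2 |ψ|² dξ over the full domain.
The ratio of the moment integral to the normalization integral gives ⟨ξ²⟩ = 3·a^2.
With a = 2.965, ⟨ξ^2⟩ = 26.374.

⟨ξ^2⟩ ≈ 26.37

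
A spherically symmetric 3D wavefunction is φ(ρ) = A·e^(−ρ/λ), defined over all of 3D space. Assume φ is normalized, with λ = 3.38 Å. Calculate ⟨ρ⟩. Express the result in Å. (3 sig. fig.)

⟨ρ⟩ = ∫ ρ |φ|² 4πρ² dρ over the full domain.
Recall ∫₀^∞ ρ^m e^(−ρ/β) dρ = m!·β^(m+1), since the A² factors cancel between numerator and denominator, ⟨ρ⟩ = 3·λ/2.
Putting λ = 3.38 gives 5.070.

⟨ρ⟩ ≈ 5.07 Å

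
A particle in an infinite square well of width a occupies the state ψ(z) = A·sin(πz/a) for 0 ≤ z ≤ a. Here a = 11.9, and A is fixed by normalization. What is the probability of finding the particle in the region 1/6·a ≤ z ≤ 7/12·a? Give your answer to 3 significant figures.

P ≈ 0.634

The probability is P = ∫ |ψ|² dz over [1/6·a, 7/12·a].
The normalization integral ∫|ψ|²dz over the whole domain equals a/2·A², and A² cancels in the ratio.
Let u = z/a; then A² and the length scale cancel, so P = ∫_{1/6}^{7/12} sin(π·u)^2 du ÷ ∫_{0}^{1} sin(π·u)^2 du.
With ∫ sin(π·u)^2 du = u/2 - sin(2·π·u)/(4·π) + C, the region integral is 1/(8·π) + √(3)/(8·π) + 5/24 and the full one is 1/2.
Evaluating gives P = (3 + 3·√(3) + 5·π)/(12·π).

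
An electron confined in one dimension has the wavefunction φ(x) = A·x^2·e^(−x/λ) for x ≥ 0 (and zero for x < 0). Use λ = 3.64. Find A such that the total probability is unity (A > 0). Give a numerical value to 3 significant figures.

Require ∫ |φ|² dx = 1 over the whole domain.
Recall ∫₀^∞ x^m e^(−x/β) dx = m!·β^(m+1), with φ = A·x^2·e^(−x/λ), the integral evaluates to A²·[3·λ^5/4].
Hence A² = 1/[3·λ^5/4].
Substituting λ = 3.64 gives A² = 0.002087, so A = 0.04568.

A ≈ 0.0457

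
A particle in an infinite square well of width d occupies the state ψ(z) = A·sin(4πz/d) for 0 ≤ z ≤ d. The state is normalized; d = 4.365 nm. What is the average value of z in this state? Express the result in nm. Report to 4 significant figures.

The expectation value is the |ψ|²-weighted average of z: ∫ z|ψ|² dz.
With ∫₀^d sin²(nπz/d) dz = d/2, evaluating both integrals, ⟨z⟩ = d/2.
Putting d = 4.365 gives 2.1825.

⟨z⟩ ≈ 2.183 nm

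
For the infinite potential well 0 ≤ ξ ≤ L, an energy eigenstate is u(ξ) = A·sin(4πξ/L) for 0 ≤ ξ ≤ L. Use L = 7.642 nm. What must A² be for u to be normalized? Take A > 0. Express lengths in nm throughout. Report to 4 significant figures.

We need A² ∫|f|² dξ = 1, taking the integral from 0 to L.
With ∫₀^L sin²(nπξ/L) dξ = L/2, carrying out the integral gives A² · L/2.
Setting this equal to 1 gives A² = 1/(L/2).
Plugging in L = 7.642 yields A = 0.51158.

A^2 ≈ 0.2617 nm^(-1)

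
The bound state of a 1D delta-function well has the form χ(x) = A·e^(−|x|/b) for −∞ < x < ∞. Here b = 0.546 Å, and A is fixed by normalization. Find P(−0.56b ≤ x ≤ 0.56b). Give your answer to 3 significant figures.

P ≈ 0.674

|χ|² is the probability density, so P = ∫_{−0.56b}^{0.56b} |χ|² dx.
Since A² = 1/(b), this is the region integral divided by the full normalization integral.
Both integrals are even about x = 0, so only the x ≥ 0 halves are needed (the factors of 2 cancel). Substituting u = x/b, A² and the length scale cancel in the ratio: P = ∫_{0}^{0.56} e^(-2·u) du / ∫_{0}^{∞} e^(-2·u) du.
With ∫ e^(-2·u) du = -e^(-2·u)/2 + C, the region integral is 1/2 - e^(-28/25)/2 and the full one is 1/2.
The result is P = 0.6737.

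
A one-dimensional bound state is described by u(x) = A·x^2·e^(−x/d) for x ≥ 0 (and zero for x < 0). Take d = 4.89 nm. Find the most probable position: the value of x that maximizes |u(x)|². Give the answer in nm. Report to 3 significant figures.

Set d/dx [|u(x)|²] = 0 and solve for x > 0.
This gives x = 2·d.
With d = 4.89, the most probable position is 9.780 nm.

x ≈ 9.78 nm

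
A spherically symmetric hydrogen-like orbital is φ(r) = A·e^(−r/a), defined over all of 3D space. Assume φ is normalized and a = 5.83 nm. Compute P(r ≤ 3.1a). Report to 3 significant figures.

P ≈ 0.946

Integrate the radial probability density 4πr²|φ|² over r ≤ 3.1a.
The full normalization integral is A²·[π·a^3] = 1, fixing A².
In terms of u = r/a (A², 4π and the length scale all cancel between numerator and denominator), P = [∫_{0}^{3.1} u^2·e^(-2·u) du] / [∫_{0}^{∞} u^2·e^(-2·u) du].
An antiderivative of u^2·e^(-2·u) is -(2·u^2 + 2·u + 1)·e^(-2·u)/4; evaluating from 0 to 3.1 gives 1/4 - 1321·e^(-31/5)/200, while the full integral is 1/4.
The region integral divided by the full integral gives P = 0.9464.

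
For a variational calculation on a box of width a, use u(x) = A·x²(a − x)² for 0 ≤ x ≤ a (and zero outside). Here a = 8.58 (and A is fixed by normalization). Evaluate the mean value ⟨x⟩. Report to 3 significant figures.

⟨x⟩ ≈ 4.29

The expectation value is the |u|²-weighted average of x: ∫ x|u|² dx.
Evaluating both integrals, ⟨x⟩ = a/2.
With a = 8.58, ⟨x⟩ = 4.290.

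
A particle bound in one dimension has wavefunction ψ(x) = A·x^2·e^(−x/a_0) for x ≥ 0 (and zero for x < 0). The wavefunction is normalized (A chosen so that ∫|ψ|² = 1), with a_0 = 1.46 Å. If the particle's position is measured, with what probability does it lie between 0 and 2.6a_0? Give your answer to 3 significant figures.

P ≈ 0.594

The probability is P = ∫ |ψ|² dx over [0, 2.6a_0].
The normalization integral ∫|ψ|²dx over the whole domain equals 3·a_0^5/4·A², and A² cancels in the ratio.
Let u = x/a_0; then A² and the length scale cancel, so P = ∫_{0}^{2.6} u^4·e^(-2·u) du ÷ ∫_{0}^{∞} u^4·e^(-2·u) du.
An antiderivative of u^4·e^(-2·u) is -(u^4/2 + u^3 + 3·u^2/2 + 3·u/2 + 3/4)·e^(-2·u); evaluating from 0 to 2.6 gives ≈ 0.44540, while the full integral is 3/4.
Taking the ratio, P = 0.5939.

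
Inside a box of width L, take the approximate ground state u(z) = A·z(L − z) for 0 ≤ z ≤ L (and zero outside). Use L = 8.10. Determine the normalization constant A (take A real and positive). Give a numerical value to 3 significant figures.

A ≈ 0.0293

Normalization requires ∫|u|² dz = 1, integrated from 0 to L.
With u = A·z(L − z), the integral evaluates to A²·[L^5/30].
With L = 8.10: A² = 0.0008604 and A = 0.02933.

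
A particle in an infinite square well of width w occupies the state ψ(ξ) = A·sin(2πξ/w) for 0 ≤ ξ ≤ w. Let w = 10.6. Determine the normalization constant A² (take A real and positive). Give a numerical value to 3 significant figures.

A^2 ≈ 0.189

The normalization condition is ∫|ψ|² dξ = 1 from 0 to w.
With ψ = A·sin(2πξ/w), the integral evaluates to A²·[w/2].
Substituting w = 10.6 gives A² = 0.1887, so A = 0.4344.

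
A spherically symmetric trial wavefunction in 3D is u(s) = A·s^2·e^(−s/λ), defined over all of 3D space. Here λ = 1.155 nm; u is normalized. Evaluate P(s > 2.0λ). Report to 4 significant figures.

With dV = 4πs²ds, the probability is ∫|u|² dV over s > 2.0λ.
A² is fixed by ∫₀^∞ 4πs²|u|² ds = 1, i.e. A² = (45·π·λ^7/2)^(−1).
Substituting t = s/λ, A², 4π and the length scale all cancel in the ratio: P = ∫_{2.0}^{∞} t^6·e^(-2·t) dt / ∫_{0}^{∞} t^6·e^(-2·t) dt.
An antiderivative of t^6·e^(-2·t) is -(4·t^6 + 12·t^5 + 30·t^4 + 60·t^3 + 90·t^2 + 90·t + 45)·e^(-2·t)/8; evaluating from 2.0 to ∞ gives 2185·e^(-4)/8, while the full integral is 45/8.
The region integral divided by the full integral gives P = 0.88933.

P ≈ 0.8893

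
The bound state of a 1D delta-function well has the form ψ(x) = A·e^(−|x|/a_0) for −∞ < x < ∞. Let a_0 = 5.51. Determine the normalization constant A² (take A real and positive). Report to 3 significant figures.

A^2 ≈ 0.181

Normalization requires ∫|ψ|² dx = 1, integrated from −∞ to ∞.
Using ∫₀^∞ xⁿ e^(−αx) dx = n!/αⁿ⁺¹, with ψ = A·e^(−|x|/a_0), the integral evaluates to A²·[a_0].
So A² = (a_0)^(−1).
Substituting a_0 = 5.51 gives A² = 0.1815, so A = 0.4260.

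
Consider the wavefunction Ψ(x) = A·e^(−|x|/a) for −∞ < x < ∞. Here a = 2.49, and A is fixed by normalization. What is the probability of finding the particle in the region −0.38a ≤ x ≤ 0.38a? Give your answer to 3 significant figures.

P ≈ 0.532

|Ψ|² is the probability density, so P = ∫_{−0.38a}^{0.38a} |Ψ|² dx.
Since A² = 1/(a), this is the region integral divided by the full normalization integral.
By symmetry take twice the x ≥ 0 contribution in numerator and denominator; the 2's cancel. Let u = x/a; then A² and the length scale cancel, so P = ∫_{0}^{0.38} e^(-2·u) du ÷ ∫_{0}^{∞} e^(-2·u) du.
An antiderivative of e^(-2·u) is -e^(-2·u)/2; evaluating from 0 to 0.38 gives 1/2 - e^(-19/25)/2, while the full integral is 1/2.
Evaluating gives P = 0.5323.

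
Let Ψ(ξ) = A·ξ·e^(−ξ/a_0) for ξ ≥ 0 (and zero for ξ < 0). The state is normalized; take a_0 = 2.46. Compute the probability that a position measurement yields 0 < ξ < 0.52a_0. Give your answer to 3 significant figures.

P ≈ 0.0878

P = ∫_{0}^{0.52a_0} |Ψ(ξ)|² dξ.
The normalization integral ∫|Ψ|²dξ over the whole domain equals a_0^3/4·A², and A² cancels in the ratio.
Substituting u = ξ/a_0, A² and the length scale cancel in the ratio: P = ∫_{0}^{0.52} u^2·e^(-2·u) du / ∫_{0}^{∞} u^2·e^(-2·u) du.
With ∫ u^2·e^(-2·u) du = -(2·u^2 + 2·u + 1)·e^(-2·u)/4 + C, the region integral is 1/4 - 1613·e^(-26/25)/2500 and the full one is 1/4.
Evaluating gives P = 0.08780.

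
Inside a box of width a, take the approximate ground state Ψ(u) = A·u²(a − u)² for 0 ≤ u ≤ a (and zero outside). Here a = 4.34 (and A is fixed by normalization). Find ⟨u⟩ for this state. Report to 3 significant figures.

⟨u⟩ ≈ 2.17

⟨u⟩ = ∫ u |Ψ|² du over the full domain.
Expanding the polynomial and integrating term by term, evaluating both integrals, ⟨u⟩ = a/2.
With a = 4.34, ⟨u⟩ = 2.170.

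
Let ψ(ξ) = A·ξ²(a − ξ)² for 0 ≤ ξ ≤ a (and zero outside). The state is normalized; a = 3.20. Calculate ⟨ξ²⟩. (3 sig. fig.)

⟨ξ^2⟩ ≈ 2.79

By definition ⟨ξ²⟩ = ∫ ξ^2 |ψ(ξ)|² dξ.
The ratio of the moment integral to the normalization integral gives ⟨ξ²⟩ = 3·a^2/11.
With a = 3.20, ⟨ξ^2⟩ = 2.793.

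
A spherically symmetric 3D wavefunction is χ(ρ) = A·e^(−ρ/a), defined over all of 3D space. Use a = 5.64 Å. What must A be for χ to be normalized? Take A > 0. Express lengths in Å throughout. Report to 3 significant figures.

Normalization requires ∫|χ|² 4πρ² dρ = 1, integrated from 0 to ∞.
Recall ∫₀^∞ ρ^m e^(−ρ/β) dρ = m!·β^(m+1), ∫|χ|² 4πρ² dρ = A²·(π·a^3).
Setting this equal to 1 gives A² = 1/(π·a^3).
With a = 5.64: A² = 0.001774 and A = 0.04212.

A ≈ 0.0421 Å^(-3/2)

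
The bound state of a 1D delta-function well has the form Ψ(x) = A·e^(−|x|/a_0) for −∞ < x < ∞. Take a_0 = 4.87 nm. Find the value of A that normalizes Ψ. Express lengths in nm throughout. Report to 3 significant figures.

A ≈ 0.453 nm^(-1/2)

Require ∫ |Ψ|² dx = 1 over the whole domain.
∫|Ψ|² dx = A²·(a_0).
Hence A² = 1/[a_0].
Plugging in a_0 = 4.87 yields A = 0.4531.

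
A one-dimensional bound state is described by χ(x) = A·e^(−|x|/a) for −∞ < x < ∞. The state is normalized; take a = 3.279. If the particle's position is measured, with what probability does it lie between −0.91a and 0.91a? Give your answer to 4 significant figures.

P ≈ 0.8380

|χ|² is the probability density, so P = ∫_{−0.91a}^{0.91a} |χ|² dx.
Since A² = 1/(a), this is the region integral divided by the full normalization integral.
Both integrals are even about x = 0, so only the x ≥ 0 halves are needed (the factors of 2 cancel). Substituting u = x/a, A² and the length scale cancel in the ratio: P = ∫_{0}^{0.91} e^(-2·u) du / ∫_{0}^{∞} e^(-2·u) du.
With ∫ e^(-2·u) du = -e^(-2·u)/2 + C, the region integral is 1/2 - e^(-91/50)/2 and the full one is 1/2.
Taking the ratio, P = 0.83797.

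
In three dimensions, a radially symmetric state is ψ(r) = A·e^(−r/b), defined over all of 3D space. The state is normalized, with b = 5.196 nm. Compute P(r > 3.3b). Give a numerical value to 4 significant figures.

P ≈ 0.03997

P = ∫ |ψ|² 4πr² dr over r > 3.3b.
The full normalization integral is A²·[π·b^3] = 1, fixing A².
Substituting u = r/b, A², 4π and the length scale all cancel in the ratio: P = ∫_{3.3}^{∞} u^2·e^(-2·u) du / ∫_{0}^{∞} u^2·e^(-2·u) du.
An antiderivative of u^2·e^(-2·u) is -(2·u^2 + 2·u + 1)·e^(-2·u)/4; evaluating from 3.3 to ∞ gives 1469·e^(-33/5)/200, while the full integral is 1/4.
Taking the ratio yields P = 0.039968.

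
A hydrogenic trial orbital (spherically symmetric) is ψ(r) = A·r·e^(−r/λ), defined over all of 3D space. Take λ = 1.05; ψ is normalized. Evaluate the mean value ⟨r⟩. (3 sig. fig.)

By definition ⟨r⟩ = ∫ r |ψ(r)|² 4πr² dr.
With ∫₀^∞ r^5 e^(−αr) dr = 5!/α^6, the ratio of the moment integral to the normalization integral gives ⟨r⟩ = 5·λ/2.
Putting λ = 1.05 gives 2.625.

⟨r⟩ ≈ 2.63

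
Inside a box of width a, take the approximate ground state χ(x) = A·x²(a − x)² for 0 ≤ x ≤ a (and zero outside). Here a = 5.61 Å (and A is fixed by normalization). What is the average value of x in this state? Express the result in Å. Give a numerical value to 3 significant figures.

⟨x⟩ ≈ 2.81 Å

⟨x⟩ = ∫ x |χ|² dx over the full domain.
The ratio of the moment integral to the normalization integral gives ⟨x⟩ = a/2.
Putting a = 5.61 gives 2.805.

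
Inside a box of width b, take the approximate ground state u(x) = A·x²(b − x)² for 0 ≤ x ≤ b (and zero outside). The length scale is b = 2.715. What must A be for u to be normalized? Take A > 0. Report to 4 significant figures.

Require ∫ |u|² dx = 1 over the whole domain.
Expanding the polynomial and integrating term by term, carrying out the integral gives A² · b^9/630.
Hence A² = 1/[b^9/630].
With b = 2.715: A² = 0.078598 and A = 0.28035.

A ≈ 0.2804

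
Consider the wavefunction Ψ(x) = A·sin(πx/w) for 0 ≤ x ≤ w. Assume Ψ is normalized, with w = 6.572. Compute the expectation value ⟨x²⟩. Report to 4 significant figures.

⟨x^2⟩ ≈ 12.21

By definition ⟨x²⟩ = ∫ x^2 |Ψ(x)|² dx.
Using sin²θ = (1 − cos 2θ)/2, evaluating both integrals, ⟨x²⟩ = -w^2/(2·π^2) + w^2/3.
With w = 6.572, ⟨x^2⟩ = 12.209.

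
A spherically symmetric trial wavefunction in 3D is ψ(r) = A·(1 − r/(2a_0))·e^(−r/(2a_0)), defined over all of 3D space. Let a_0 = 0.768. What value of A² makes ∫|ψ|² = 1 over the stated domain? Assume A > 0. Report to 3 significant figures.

Normalization requires ∫|ψ|² 4πr² dr = 1, integrated from 0 to ∞.
The angular integral contributes 4π, leaving ∫₀^∞ r²|ψ|² dr.
∫|ψ|² 4πr² dr = A²·(8·π·a_0^3).
Hence A² = 1/[8·π·a_0^3].
Substituting a_0 = 0.768 gives A² = 0.08784, so A = 0.2964.

A^2 ≈ 0.0878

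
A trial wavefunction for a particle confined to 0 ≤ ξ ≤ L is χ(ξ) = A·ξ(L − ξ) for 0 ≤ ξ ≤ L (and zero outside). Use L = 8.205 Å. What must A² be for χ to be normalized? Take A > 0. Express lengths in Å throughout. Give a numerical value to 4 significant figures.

The normalization condition is ∫|χ|² dξ = 1 from 0 to L.
Expanding the polynomial and integrating term by term, the integral (without the A² prefactor) comes out to L^5/30.
Setting this equal to 1 gives A² = 1/(L^5/30).
Substituting L = 8.205 gives A² = 0.00080673, so A = 0.028403.

A^2 ≈ 0.0008067 Å^(-5)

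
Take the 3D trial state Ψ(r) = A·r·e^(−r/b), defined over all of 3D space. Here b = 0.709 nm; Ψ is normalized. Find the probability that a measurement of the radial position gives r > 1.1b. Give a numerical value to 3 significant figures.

P = ∫ |Ψ|² 4πr² dr over r > 1.1b.
The full normalization integral is A²·[3·π·b^5] = 1, fixing A².
In terms of u = r/b (A², 4π and the length scale all cancel between numerator and denominator), P = [∫_{1.1}^{∞} u^4·e^(-2·u) du] / [∫_{0}^{∞} u^4·e^(-2·u) du].
With ∫ u^4·e^(-2·u) du = -(u^4/2 + u^3 + 3·u^2/2 + 3·u/2 + 3/4)·e^(-2·u) + C, the region integral is ≈ 0.69563 and the full one is 3/4.
Taking the ratio yields P = 0.9275.

P ≈ 0.928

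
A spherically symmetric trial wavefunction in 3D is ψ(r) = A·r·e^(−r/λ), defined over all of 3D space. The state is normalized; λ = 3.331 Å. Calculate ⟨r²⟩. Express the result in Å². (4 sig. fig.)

By definition ⟨r²⟩ = ∫ r^2 |ψ(r)|² 4πr² dr.
The ratio of the moment integral to the normalization integral gives ⟨r²⟩ = 15·λ^2/2.
With λ = 3.331, ⟨r^2⟩ = 83.217.

⟨r^2⟩ ≈ 83.22 Å^2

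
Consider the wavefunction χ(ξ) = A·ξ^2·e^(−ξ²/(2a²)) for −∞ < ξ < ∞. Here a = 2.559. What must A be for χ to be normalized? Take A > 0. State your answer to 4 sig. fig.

A ≈ 0.08280

Require ∫ |χ|² dξ = 1 over the whole domain.
With ∫_{−∞}^{∞} ξ^(2m) e^(−αξ²) dξ = (2m−1)!!·√π / (2^m α^(m+1/2)), the integral (without the A² prefactor) comes out to 3·√(π)·a^5/4.
Hence A² = 1/[3·√(π)·a^5/4].
Plugging in a = 2.559 yields A = 0.082795.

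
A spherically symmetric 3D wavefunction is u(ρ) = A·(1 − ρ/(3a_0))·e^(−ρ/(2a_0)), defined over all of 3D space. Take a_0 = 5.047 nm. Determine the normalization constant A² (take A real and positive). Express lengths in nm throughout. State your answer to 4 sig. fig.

A^2 ≈ 0.0009285 nm^(-3)

We need A² ∫|f|² 4πρ² dρ = 1, taking the integral from 0 to ∞.
The angular integral contributes 4π, leaving ∫₀^∞ ρ²|u|² dρ.
The integral (without the A² prefactor) comes out to 8·π·a_0^3/3.
Setting this equal to 1 gives A² = 1/(8·π·a_0^3/3).
Plugging in a_0 = 5.047 yields A = 0.030471.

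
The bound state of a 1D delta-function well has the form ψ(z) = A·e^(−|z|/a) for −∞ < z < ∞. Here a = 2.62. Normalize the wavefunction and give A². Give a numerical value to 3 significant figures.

Normalization requires ∫|ψ|² dz = 1, integrated from −∞ to ∞.
∫|ψ|² dz = A²·(a).
With a = 2.62: A² = 0.3817 and A = 0.6178.

A^2 ≈ 0.382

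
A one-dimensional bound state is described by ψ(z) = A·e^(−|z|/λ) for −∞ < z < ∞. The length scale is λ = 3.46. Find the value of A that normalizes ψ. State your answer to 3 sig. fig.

We need A² ∫|f|² dz = 1, taking the integral from −∞ to ∞.
With ψ = A·e^(−|z|/λ), the integral evaluates to A²·[λ].
Substituting λ = 3.46 gives A² = 0.2890, so A = 0.5376.

A ≈ 0.538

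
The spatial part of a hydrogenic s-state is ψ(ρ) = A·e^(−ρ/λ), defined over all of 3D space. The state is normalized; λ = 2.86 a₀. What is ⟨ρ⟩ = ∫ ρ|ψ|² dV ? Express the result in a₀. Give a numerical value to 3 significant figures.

⟨ρ⟩ ≈ 4.29 a₀

By definition ⟨ρ⟩ = ∫ ρ |ψ(ρ)|² 4πρ² dρ.
The ratio of the moment integral to the normalization integral gives ⟨ρ⟩ = 3·λ/2.
With λ = 2.86, ⟨ρ⟩ = 4.290.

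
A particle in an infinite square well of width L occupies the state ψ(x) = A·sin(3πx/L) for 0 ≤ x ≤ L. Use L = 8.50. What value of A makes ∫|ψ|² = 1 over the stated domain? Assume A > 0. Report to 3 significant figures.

A ≈ 0.485

Require ∫ |ψ|² dx = 1 over the whole domain.
With ψ = A·sin(3πx/L), the integral evaluates to A²·[L/2].
So A² = (L/2)^(−1).
With L = 8.50: A² = 0.2353 and A = 0.4851.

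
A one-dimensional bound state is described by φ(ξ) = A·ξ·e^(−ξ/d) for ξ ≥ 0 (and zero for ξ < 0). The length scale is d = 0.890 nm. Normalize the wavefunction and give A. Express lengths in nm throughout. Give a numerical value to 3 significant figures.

A ≈ 2.38 nm^(-3/2)

Normalization requires ∫|φ|² dξ = 1, integrated from 0 to ∞.
With ∫₀^∞ ξ^2 e^(−αξ) dξ = 2!/α^3, carrying out the integral gives A² · d^3/4.
Hence A² = 1/[d^3/4].
Substituting d = 0.890 gives A² = 5.674, so A = 2.382.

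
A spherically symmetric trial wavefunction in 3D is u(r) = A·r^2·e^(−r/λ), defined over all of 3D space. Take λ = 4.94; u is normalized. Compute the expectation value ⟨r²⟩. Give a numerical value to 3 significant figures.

⟨r^2⟩ ≈ 342

The expectation value is the |u|²-weighted average of r^2: ∫ r^2|u|² 4πr² dr.
With ∫₀^∞ r^8 e^(−αr) dr = 8!/α^9, since the A² factors cancel between numerator and denominator, ⟨r²⟩ = 14·λ^2.
Putting λ = 4.94 gives 341.7.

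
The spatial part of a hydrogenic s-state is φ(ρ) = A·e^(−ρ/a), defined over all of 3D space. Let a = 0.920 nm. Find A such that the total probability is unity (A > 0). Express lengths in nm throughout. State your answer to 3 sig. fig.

We need A² ∫|f|² 4πρ² dρ = 1, taking the integral from 0 to ∞.
With ∫₀^∞ ρ^2 e^(−αρ) dρ = 2!/α^3, the integral (without the A² prefactor) comes out to π·a^3.
Substituting a = 0.920 gives A² = 0.4088, so A = 0.6394.

A ≈ 0.639 nm^(-3/2)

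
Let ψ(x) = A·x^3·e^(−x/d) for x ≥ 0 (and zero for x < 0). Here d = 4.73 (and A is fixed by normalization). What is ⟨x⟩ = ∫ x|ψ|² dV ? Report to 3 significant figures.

By definition ⟨x⟩ = ∫ x |ψ(x)|² dx.
Recall ∫₀^∞ x^m e^(−x/β) dx = m!·β^(m+1), evaluating both integrals, ⟨x⟩ = 7·d/2.
With d = 4.73, ⟨x⟩ = 16.56.

⟨x⟩ ≈ 16.6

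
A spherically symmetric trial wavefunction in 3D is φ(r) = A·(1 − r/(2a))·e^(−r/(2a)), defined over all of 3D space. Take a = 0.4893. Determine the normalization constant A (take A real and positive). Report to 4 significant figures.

Require ∫ |φ|² 4πr² dr = 1 over the whole domain.
Carrying out the integral gives A² · 8·π·a^3.
Hence A² = 1/[8·π·a^3].
With a = 0.4893: A² = 0.33965 and A = 0.58280.

A ≈ 0.5828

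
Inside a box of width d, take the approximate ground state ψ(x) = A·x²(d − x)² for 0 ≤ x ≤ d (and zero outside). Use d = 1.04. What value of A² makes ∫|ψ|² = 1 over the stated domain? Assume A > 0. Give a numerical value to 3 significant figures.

Require ∫ |ψ|² dx = 1 over the whole domain.
Carrying out the integral gives A² · d^9/630.
Setting this equal to 1 gives A² = 1/(d^9/630).
Substituting d = 1.04 gives A² = 442.6, so A = 21.04.

A^2 ≈ 443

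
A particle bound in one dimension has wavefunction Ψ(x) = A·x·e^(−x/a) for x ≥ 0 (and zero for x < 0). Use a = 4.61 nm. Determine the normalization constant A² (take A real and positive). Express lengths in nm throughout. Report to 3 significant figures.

The normalization condition is ∫|Ψ|² dx = 1 from 0 to ∞.
Using ∫₀^∞ xⁿ e^(−αx) dx = n!/αⁿ⁺¹, carrying out the integral gives A² · a^3/4.
So A² = (a^3/4)^(−1).
With a = 4.61: A² = 0.04083 and A = 0.2021.

A^2 ≈ 0.0408 nm^(-3)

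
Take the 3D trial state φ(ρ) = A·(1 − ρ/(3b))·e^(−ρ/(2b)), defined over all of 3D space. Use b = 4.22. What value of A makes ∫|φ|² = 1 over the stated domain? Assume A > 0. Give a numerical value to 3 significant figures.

The normalization condition is ∫|φ|² 4πρ² dρ = 1 from 0 to ∞.
The angular integral contributes 4π, leaving ∫₀^∞ ρ²|φ|² dρ.
Recall ∫₀^∞ ρ^m e^(−ρ/β) dρ = m!·β^(m+1), with φ = A·(1 − ρ/(3b))·e^(−ρ/(2b)), the integral evaluates to A²·[8·π·b^3/3].
So A² = (8·π·b^3/3)^(−1).
With b = 4.22: A² = 0.001588 and A = 0.03985.

A ≈ 0.0399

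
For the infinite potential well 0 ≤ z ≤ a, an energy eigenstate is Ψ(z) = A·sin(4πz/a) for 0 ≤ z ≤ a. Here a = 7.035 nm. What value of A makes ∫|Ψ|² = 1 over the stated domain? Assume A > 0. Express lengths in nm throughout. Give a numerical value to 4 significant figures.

A ≈ 0.5332 nm^(-1/2)

Normalization requires ∫|Ψ|² dz = 1, integrated from 0 to a.
With ∫₀^a sin²(nπz/a) dz = a/2, with Ψ = A·sin(4πz/a), the integral evaluates to A²·[a/2].
So A² = (a/2)^(−1).
Substituting a = 7.035 gives A² = 0.28429, so A = 0.53319.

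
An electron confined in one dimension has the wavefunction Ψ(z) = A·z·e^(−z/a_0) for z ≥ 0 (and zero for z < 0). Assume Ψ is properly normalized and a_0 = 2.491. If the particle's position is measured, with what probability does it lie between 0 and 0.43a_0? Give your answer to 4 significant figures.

The probability is P = ∫ |Ψ|² dz over [0, 0.43a_0].
Since A² = 1/(a_0^3/4), this is the region integral divided by the full normalization integral.
Let u = z/a_0; then A² and the length scale cancel, so P = ∫_{0}^{0.43} u^2·e^(-2·u) du ÷ ∫_{0}^{∞} u^2·e^(-2·u) du.
Using ∫ u^2·e^(-2·u) du = -(2·u^2 + 2·u + 1)·e^(-2·u)/4, the numerator is ≈ 0.0141083 and the denominator is 1/4.
This works out to P = 0.056433.

P ≈ 0.05643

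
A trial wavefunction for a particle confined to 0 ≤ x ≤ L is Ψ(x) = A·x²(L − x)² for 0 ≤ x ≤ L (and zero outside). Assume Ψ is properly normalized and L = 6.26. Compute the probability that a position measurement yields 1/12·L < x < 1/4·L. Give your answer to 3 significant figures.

The probability is P = ∫ |Ψ|² dx over [1/12·L, 1/4·L].
The normalization integral ∫|Ψ|²dx over the whole domain equals L^9/630·A², and A² cancels in the ratio.
Let u = x/L; then A² and the length scale cancel, so P = ∫_{1/12}^{1/4} u^4·(1 - u)^4 du ÷ ∫_{0}^{1} u^4·(1 - u)^4 du.
An antiderivative of u^4·(1 - u)^4 is u^5·(70·u^4 - 315·u^3 + 540·u^2 - 420·u + 126)/630; evaluating from 1/12 to 1/4 gives ≈ 0.000077059, while the full integral is 1/630.
Taking the ratio, P = 0.04855.

P ≈ 0.0485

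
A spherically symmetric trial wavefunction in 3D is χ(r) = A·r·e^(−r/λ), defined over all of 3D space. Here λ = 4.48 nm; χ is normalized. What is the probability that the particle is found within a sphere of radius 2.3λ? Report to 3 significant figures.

P ≈ 0.487

Integrate the radial probability density 4πr²|χ|² over r ≤ 2.3λ.
The full normalization integral is A²·[3·π·λ^5] = 1, fixing A².
Let u = r/λ; then A², 4π and the length scale all cancel, so P = ∫_{0}^{2.3} u^4·e^(-2·u) du ÷ ∫_{0}^{∞} u^4·e^(-2·u) du.
Using ∫ u^4·e^(-2·u) du = -(u^4/2 + u^3 + 3·u^2/2 + 3·u/2 + 3/4)·e^(-2·u), the numerator is ≈ 0.36507 and the denominator is 3/4.
The region integral divided by the full integral gives P = 0.4868.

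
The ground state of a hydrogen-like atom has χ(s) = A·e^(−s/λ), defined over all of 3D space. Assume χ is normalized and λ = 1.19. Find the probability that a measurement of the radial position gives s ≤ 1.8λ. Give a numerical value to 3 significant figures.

P = ∫ |χ|² 4πs² ds over s ≤ 1.8λ.
The full normalization integral is A²·[π·λ^3] = 1, fixing A².
In terms of u = s/λ (A², 4π and the length scale all cancel between numerator and denominator), P = [∫_{0}^{1.8} u^2·e^(-2·u) du] / [∫_{0}^{∞} u^2·e^(-2·u) du].
With ∫ u^2·e^(-2·u) du = -(2·u^2 + 2·u + 1)·e^(-2·u)/4 + C, the region integral is 1/4 - 277·e^(-18/5)/100 and the full one is 1/4.
The region integral divided by the full integral gives P = 0.6973.

P ≈ 0.697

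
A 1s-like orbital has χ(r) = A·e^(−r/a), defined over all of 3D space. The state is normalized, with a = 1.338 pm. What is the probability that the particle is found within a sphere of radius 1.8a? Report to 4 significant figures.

P ≈ 0.6973

Integrate the radial probability density 4πr²|χ|² over r ≤ 1.8a.
The full normalization integral is A²·[π·a^3] = 1, fixing A².
Let u = r/a; then A², 4π and the length scale all cancel, so P = ∫_{0}^{1.8} u^2·e^(-2·u) du ÷ ∫_{0}^{∞} u^2·e^(-2·u) du.
Using ∫ u^2·e^(-2·u) du = -(2·u^2 + 2·u + 1)·e^(-2·u)/4, the numerator is 1/4 - 277·e^(-18/5)/100 and the denominator is 1/4.
The region integral divided by the full integral gives P = 0.69725.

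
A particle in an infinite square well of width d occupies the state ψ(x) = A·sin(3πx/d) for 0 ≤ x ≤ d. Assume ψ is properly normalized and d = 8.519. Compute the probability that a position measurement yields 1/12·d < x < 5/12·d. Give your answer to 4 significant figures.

The probability is P = ∫ |ψ|² dx over [1/12·d, 5/12·d].
With A² fixed by ∫|ψ|² = 1, i.e. A² = (d/2)^(−1), substitute and integrate.
In terms of u = x/d (A² and the length scale cancel between numerator and denominator), P = [∫_{1/12}^{5/12} sin(3·π·u)^2 du] / [∫_{0}^{1} sin(3·π·u)^2 du].
With ∫ sin(3·π·u)^2 du = u/2 - sin(6·π·u)/(12·π) + C, the region integral is 1/6 and the full one is 1/2.
The result is P = 1/3.

P ≈ 0.3333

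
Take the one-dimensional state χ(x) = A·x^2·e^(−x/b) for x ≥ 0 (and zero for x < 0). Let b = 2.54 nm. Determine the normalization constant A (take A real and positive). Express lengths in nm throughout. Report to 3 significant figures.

A ≈ 0.112 nm^(-5/2)

Normalization requires ∫|χ|² dx = 1, integrated from 0 to ∞.
With ∫₀^∞ x^4 e^(−αx) dx = 4!/α^5, the integral (without the A² prefactor) comes out to 3·b^5/4.
With b = 2.54: A² = 0.01261 and A = 0.1123.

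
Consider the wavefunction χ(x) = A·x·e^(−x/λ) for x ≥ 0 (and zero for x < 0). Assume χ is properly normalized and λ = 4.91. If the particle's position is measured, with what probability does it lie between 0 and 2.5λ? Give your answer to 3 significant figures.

The probability is P = ∫ |χ|² dx over [0, 2.5λ].
With A² fixed by ∫|χ|² = 1, i.e. A² = (λ^3/4)^(−1), substitute and integrate.
In terms of u = x/λ (A² and the length scale cancel between numerator and denominator), P = [∫_{0}^{2.5} u^2·e^(-2·u) du] / [∫_{0}^{∞} u^2·e^(-2·u) du].
An antiderivative of u^2·e^(-2·u) is -(2·u^2 + 2·u + 1)·e^(-2·u)/4; evaluating from 0 to 2.5 gives 1/4 - 37·e^(-5)/8, while the full integral is 1/4.
Evaluating gives P = 0.8753.

P ≈ 0.875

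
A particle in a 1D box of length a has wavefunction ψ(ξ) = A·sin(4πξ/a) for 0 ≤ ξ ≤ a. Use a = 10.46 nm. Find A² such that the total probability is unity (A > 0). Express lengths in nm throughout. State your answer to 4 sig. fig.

We need A² ∫|f|² dξ = 1, taking the integral from 0 to a.
With ∫₀^a sin²(nπξ/a) dξ = a/2, the integral (without the A² prefactor) comes out to a/2.
Substituting a = 10.46 gives A² = 0.19120, so A = 0.43727.

A^2 ≈ 0.1912 nm^(-1)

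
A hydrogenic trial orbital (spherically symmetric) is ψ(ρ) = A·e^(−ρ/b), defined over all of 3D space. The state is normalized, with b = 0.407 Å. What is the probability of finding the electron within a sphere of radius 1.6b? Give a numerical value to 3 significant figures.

P = ∫ |ψ|² 4πρ² dρ over ρ ≤ 1.6b.
The full normalization integral is A²·[π·b^3] = 1, fixing A².
Let u = ρ/b; then A², 4π and the length scale all cancel, so P = ∫_{0}^{1.6} u^2·e^(-2·u) du ÷ ∫_{0}^{∞} u^2·e^(-2·u) du.
An antiderivative of u^2·e^(-2·u) is -(2·u^2 + 2·u + 1)·e^(-2·u)/4; evaluating from 0 to 1.6 gives 1/4 - 233·e^(-16/5)/100, while the full integral is 1/4.
This evaluates to P = 0.6201.

P ≈ 0.620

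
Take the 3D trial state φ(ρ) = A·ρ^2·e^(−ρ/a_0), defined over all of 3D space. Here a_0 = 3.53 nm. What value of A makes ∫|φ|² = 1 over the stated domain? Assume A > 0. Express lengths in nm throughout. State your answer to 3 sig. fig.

Normalization requires ∫|φ|² 4πρ² dρ = 1, integrated from 0 to ∞.
(Spherical symmetry: dV = 4πρ² dρ.)
With φ = A·ρ^2·e^(−ρ/a_0), the integral evaluates to A²·[45·π·a_0^7/2].
Substituting a_0 = 3.53 gives A² = 0.000002071, so A = 0.001439.

A ≈ 0.00144 nm^(-7/2)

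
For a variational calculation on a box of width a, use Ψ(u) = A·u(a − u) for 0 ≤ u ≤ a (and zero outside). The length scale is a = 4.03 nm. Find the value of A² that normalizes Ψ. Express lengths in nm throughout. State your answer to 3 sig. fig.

A^2 ≈ 0.0282 nm^(-5)

We need A² ∫|f|² du = 1, taking the integral from 0 to a.
With Ψ = A·u(a − u), the integral evaluates to A²·[a^5/30].
So A² = (a^5/30)^(−1).
Substituting a = 4.03 gives A² = 0.02822, so A = 0.1680.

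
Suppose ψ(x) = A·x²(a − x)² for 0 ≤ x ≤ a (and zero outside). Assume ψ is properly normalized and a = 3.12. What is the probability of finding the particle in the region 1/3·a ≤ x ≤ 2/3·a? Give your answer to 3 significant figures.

The probability is P = ∫ |ψ|² dx over [1/3·a, 2/3·a].
Since A² = 1/(a^9/630), this is the region integral divided by the full normalization integral.
In terms of u = x/a (A² and the length scale cancel between numerator and denominator), P = [∫_{1/3}^{2/3} u^4·(1 - u)^4 du] / [∫_{0}^{1} u^4·(1 - u)^4 du].
Using ∫ u^4·(1 - u)^4 du = u^5·(70·u^4 - 315·u^3 + 540·u^2 - 420·u + 126)/630, the numerator is ≈ 0.0011275 and the denominator is 1/630.
Evaluating gives P = 0.7103.

P ≈ 0.710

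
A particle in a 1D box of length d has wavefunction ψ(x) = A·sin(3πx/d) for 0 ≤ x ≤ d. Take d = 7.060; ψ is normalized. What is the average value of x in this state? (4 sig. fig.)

The expectation value is the |ψ|²-weighted average of x: ∫ x|ψ|² dx.
Using sin²θ = (1 − cos 2θ)/2, evaluating both integrals, ⟨x⟩ = d/2.
With d = 7.060, ⟨x⟩ = 3.5300.

⟨x⟩ ≈ 3.530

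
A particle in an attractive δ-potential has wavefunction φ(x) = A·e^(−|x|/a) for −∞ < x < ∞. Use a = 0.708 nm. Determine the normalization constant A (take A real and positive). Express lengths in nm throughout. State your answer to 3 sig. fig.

We need A² ∫|f|² dx = 1, taking the integral from −∞ to ∞.
With ∫₀^∞ x^0 e^(−αx) dx = 0!/α^1, with φ = A·e^(−|x|/a), the integral evaluates to A²·[a].
Hence A² = 1/[a].
With a = 0.708: A² = 1.412 and A = 1.188.

A ≈ 1.19 nm^(-1/2)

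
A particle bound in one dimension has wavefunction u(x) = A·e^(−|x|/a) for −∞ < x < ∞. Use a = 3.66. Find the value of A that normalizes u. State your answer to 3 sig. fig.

We need A² ∫|f|² dx = 1, taking the integral from −∞ to ∞.
Using ∫₀^∞ xⁿ e^(−αx) dx = n!/αⁿ⁺¹, carrying out the integral gives A² · a.
Plugging in a = 3.66 yields A = 0.5227.

A ≈ 0.523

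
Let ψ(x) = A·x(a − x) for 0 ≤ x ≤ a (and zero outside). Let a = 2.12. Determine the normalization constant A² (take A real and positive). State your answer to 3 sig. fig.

A^2 ≈ 0.701

Require ∫ |ψ|² dx = 1 over the whole domain.
Expanding the polynomial and integrating term by term, carrying out the integral gives A² · a^5/30.
Hence A² = 1/[a^5/30].
Substituting a = 2.12 gives A² = 0.7006, so A = 0.8370.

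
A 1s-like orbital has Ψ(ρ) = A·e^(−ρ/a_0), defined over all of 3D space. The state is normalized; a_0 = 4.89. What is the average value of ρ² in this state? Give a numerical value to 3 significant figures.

By definition ⟨ρ²⟩ = ∫ ρ^2 |Ψ(ρ)|² 4πρ² dρ.
Evaluating both integrals, ⟨ρ²⟩ = 3·a_0^2.
With a_0 = 4.89, ⟨ρ^2⟩ = 71.74.

⟨ρ^2⟩ ≈ 71.7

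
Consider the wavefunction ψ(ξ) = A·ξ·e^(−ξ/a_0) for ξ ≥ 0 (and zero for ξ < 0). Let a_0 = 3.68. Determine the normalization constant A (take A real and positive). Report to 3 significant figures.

Require ∫ |ψ|² dξ = 1 over the whole domain.
The integral (without the A² prefactor) comes out to a_0^3/4.
So A² = (a_0^3/4)^(−1).
Plugging in a_0 = 3.68 yields A = 0.2833.

A ≈ 0.283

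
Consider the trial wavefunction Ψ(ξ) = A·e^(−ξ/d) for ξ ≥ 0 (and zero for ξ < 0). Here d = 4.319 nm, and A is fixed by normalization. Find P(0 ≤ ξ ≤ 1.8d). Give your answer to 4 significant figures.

P ≈ 0.9727

The probability is P = ∫ |Ψ|² dξ over [0, 1.8d].
The normalization integral ∫|Ψ|²dξ over the whole domain equals d/2·A², and A² cancels in the ratio.
Let u = ξ/d; then A² and the length scale cancel, so P = ∫_{0}^{1.8} e^(-2·u) du ÷ ∫_{0}^{∞} e^(-2·u) du.
With ∫ e^(-2·u) du = -e^(-2·u)/2 + C, the region integral is 1/2 - e^(-18/5)/2 and the full one is 1/2.
Taking the ratio, P = 0.97268.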